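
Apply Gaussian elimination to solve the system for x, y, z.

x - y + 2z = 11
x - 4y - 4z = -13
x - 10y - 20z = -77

Forward elimination on [A|b]:
R2 <- R2 - (1)*R1:  [   0   -3   -6  -24 ]
R3 <- R3 - (1)*R1:  [   0   -9  -22  -88 ]
R3 <- R3 - (3)*R2:  [   0    0   -4  -16 ]
Row echelon form:
[ 1  -1   2  |   11 ]
[ 0  -3  -6  |  -24 ]
[ 0   0  -4  |  -16 ]
Back-substitution:
z = (-16) / -4 = 4
y = (-24 - (-6)*(4)) / -3 = 0
x = (11 - (-1)*(0) - (2)*(4)) / 1 = 3

(3, 0, 4)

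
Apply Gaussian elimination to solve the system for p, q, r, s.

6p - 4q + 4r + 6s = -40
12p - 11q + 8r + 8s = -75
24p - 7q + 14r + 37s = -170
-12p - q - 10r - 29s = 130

Forward elimination on [A|b]:
R2 <- R2 - (2)*R1:  [  0  -3   0  -4   5 ]
R3 <- R3 - (4)*R1:  [   0    9   -2   13  -10 ]
R4 <- R4 - (-2)*R1:  [   0   -9   -2  -17   50 ]
R3 <- R3 - (-3)*R2:  [  0   0  -2   1   5 ]
R4 <- R4 - (3)*R2:  [  0   0  -2  -5  35 ]
R4 <- R4 - (1)*R3:  [  0   0   0  -6  30 ]
Row echelon form:
[ 6  -4   4   6  |  -40 ]
[ 0  -3   0  -4  |    5 ]
[ 0   0  -2   1  |    5 ]
[ 0   0   0  -6  |   30 ]
Back-substitution:
s = (30) / -6 = -5
r = (5 - (1)*(-5)) / -2 = -5
q = (5 - (-4)*(-5)) / -3 = 5
p = (-40 - (-4)*(5) - (4)*(-5) - (6)*(-5)) / 6 = 5

(5, 5, -5, -5)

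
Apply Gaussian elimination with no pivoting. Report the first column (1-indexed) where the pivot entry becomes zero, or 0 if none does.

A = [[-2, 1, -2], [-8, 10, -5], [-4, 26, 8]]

first zero-pivot column = 3

Naive forward elimination:
R2 <- R2 - (4)*R1:  [ 0  6  3 ]
R3 <- R3 - (2)*R1:  [  0  24  12 ]
R3 <- R3 - (4)*R2:  [ 0  0  0 ]
Matrix at this point:
[ -2  1  -2 ]
[  0  6   3 ]
[  0  0   0 ]
Pivot entry (3,3) in the last row is zero and there are no rows below to swap with -> zero pivot in column 3 (A is singular).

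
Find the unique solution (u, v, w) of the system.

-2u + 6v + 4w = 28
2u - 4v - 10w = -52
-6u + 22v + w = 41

(5, 3, 5)

Forward elimination on [A|b]:
R2 <- R2 - (-1)*R1:  [   0    2   -6  -24 ]
R3 <- R3 - (3)*R1:  [   0    4  -11  -43 ]
R3 <- R3 - (2)*R2:  [ 0  0  1  5 ]
Row echelon form:
[ -2  6   4  |   28 ]
[  0  2  -6  |  -24 ]
[  0  0   1  |    5 ]
Back-substitution:
w = (5) / 1 = 5
v = (-24 - (-6)*(5)) / 2 = 3
u = (28 - (6)*(3) - (4)*(5)) / -2 = 5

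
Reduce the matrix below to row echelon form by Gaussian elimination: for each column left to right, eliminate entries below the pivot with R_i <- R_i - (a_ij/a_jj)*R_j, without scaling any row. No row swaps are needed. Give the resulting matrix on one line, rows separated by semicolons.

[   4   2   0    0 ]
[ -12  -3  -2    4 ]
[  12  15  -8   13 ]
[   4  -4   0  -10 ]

REF = [4 2 0 0; 0 3 -2 4; 0 0 -2 1; 0 0 0 -4]

Forward elimination:
R2 <- R2 - (-3)*R1:  [  0   3  -2   4 ]
R3 <- R3 - (3)*R1:  [  0   9  -8  13 ]
R4 <- R4 - (1)*R1:  [   0   -6    0  -10 ]
R3 <- R3 - (3)*R2:  [  0   0  -2   1 ]
R4 <- R4 - (-2)*R2:  [  0   0  -4  -2 ]
R4 <- R4 - (2)*R3:  [  0   0   0  -4 ]
Row echelon form:
[ 4  2   0   0 ]
[ 0  3  -2   4 ]
[ 0  0  -2   1 ]
[ 0  0   0  -4 ]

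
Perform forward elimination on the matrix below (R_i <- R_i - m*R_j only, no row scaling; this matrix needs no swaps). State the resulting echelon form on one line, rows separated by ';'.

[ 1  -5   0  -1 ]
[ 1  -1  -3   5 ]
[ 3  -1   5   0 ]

Forward elimination:
R2 <- R2 - (1)*R1:  [  0   4  -3   6 ]
R3 <- R3 - (3)*R1:  [  0  14   5   3 ]
R3 <- R3 - (7/2)*R2:  [    0     0  31/2   -18 ]
Row echelon form:
[ 1  -5     0   -1 ]
[ 0   4    -3    6 ]
[ 0   0  31/2  -18 ]

REF = [1 -5 0 -1; 0 4 -3 6; 0 0 31/2 -18]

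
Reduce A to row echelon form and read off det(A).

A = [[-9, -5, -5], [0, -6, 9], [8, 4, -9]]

det(A) = -762

Forward elimination:
R3 <- R3 - (-8/9)*R1:  [      0    -4/9  -121/9 ]
R3 <- R3 - (2/27)*R2:  [      0       0  -127/9 ]
Upper-triangular form:
[ -9  -5      -5 ]
[  0  -6       9 ]
[  0   0  -127/9 ]
det(A) = (-1)^0 * (-9) * (-6) * (-127/9) = -762  (0 row swaps -> sign +1)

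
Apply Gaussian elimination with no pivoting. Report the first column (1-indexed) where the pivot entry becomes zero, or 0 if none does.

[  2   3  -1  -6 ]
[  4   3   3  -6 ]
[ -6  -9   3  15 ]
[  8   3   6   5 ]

first zero-pivot column = 3

Naive forward elimination:
R2 <- R2 - (2)*R1:  [  0  -3   5   6 ]
R3 <- R3 - (-3)*R1:  [  0   0   0  -3 ]
R4 <- R4 - (4)*R1:  [  0  -9  10  29 ]
R4 <- R4 - (3)*R2:  [  0   0  -5  11 ]
Matrix at this point:
[ 2   3  -1  -6 ]
[ 0  -3   5   6 ]
[ 0   0   0  -3 ]
[ 0   0  -5  11 ]
Pivot entry (3,3) is zero but row 4 has -5 in column 3 -> naive elimination stops; a row interchange (e.g. R3 <-> R4) would be required here.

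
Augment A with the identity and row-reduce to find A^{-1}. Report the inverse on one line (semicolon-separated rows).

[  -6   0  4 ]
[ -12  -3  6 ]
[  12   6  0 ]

inverse = [-1/2 1/3 1/6; 1 -2/3 -1/6; -1/2 1/2 1/4]

Gauss-Jordan on [A | I]:
R1 <- (1/-6)*R1:  [    1     0  -2/3  |  -1/6     0     0 ]
R2 <- R2 - (-12)*R1:  [  0  -3  -2  |  -2   1   0 ]
R3 <- R3 - (12)*R1:  [ 0  6  8  |  2  0  1 ]
R2 <- (1/-3)*R2:  [    0     1   2/3  |   2/3  -1/3     0 ]
R3 <- R3 - (6)*R2:  [  0   0   4  |  -2   2   1 ]
R3 <- (1/4)*R3:  [    0     0     1  |  -1/2   1/2   1/4 ]
R1 <- R1 - (-2/3)*R3:  [    1     0     0  |  -1/2   1/3   1/6 ]
R2 <- R2 - (2/3)*R3:  [    0     1     0  |     1  -2/3  -1/6 ]
Right block of [I | A^{-1}] is the inverse:
[ -1/2   1/3   1/6 ]
[    1  -2/3  -1/6 ]
[ -1/2   1/2   1/4 ]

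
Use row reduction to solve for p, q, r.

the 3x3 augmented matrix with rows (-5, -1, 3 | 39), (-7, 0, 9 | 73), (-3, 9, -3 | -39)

Forward elimination on [A|b]:
R2 <- R2 - (7/5)*R1:  [    0   7/5  24/5  92/5 ]
R3 <- R3 - (3/5)*R1:  [      0    48/5   -24/5  -312/5 ]
R3 <- R3 - (48/7)*R2:  [       0        0   -264/7  -1320/7 ]
Row echelon form:
[ -5   -1       3  |       39 ]
[  0  7/5    24/5  |     92/5 ]
[  0    0  -264/7  |  -1320/7 ]
Back-substitution:
r = (-1320/7) / (-264/7) = 5
q = (92/5 - (24/5)*(5)) / (7/5) = -4
p = (39 - (-1)*(-4) - (3)*(5)) / -5 = -4

(-4, -4, 5)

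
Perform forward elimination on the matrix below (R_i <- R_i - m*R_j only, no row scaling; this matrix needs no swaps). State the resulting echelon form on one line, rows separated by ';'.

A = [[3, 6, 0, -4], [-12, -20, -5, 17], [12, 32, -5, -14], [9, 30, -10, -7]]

REF = [3 6 0 -4; 0 4 -5 1; 0 0 5 0; 0 0 0 2]

Forward elimination:
R2 <- R2 - (-4)*R1:  [  0   4  -5   1 ]
R3 <- R3 - (4)*R1:  [  0   8  -5   2 ]
R4 <- R4 - (3)*R1:  [   0   12  -10    5 ]
R3 <- R3 - (2)*R2:  [ 0  0  5  0 ]
R4 <- R4 - (3)*R2:  [ 0  0  5  2 ]
R4 <- R4 - (1)*R3:  [ 0  0  0  2 ]
Row echelon form:
[ 3  6   0  -4 ]
[ 0  4  -5   1 ]
[ 0  0   5   0 ]
[ 0  0   0   2 ]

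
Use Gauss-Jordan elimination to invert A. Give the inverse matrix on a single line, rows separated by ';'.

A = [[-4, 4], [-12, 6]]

inverse = [1/4 -1/6; 1/2 -1/6]

Gauss-Jordan on [A | I]:
R1 <- (1/-4)*R1:  [    1    -1  |  -1/4     0 ]
R2 <- R2 - (-12)*R1:  [  0  -6  |  -3   1 ]
R2 <- (1/-6)*R2:  [    0     1  |   1/2  -1/6 ]
R1 <- R1 - (-1)*R2:  [    1     0  |   1/4  -1/6 ]
Right block of [I | A^{-1}] is the inverse:
[ 1/4  -1/6 ]
[ 1/2  -1/6 ]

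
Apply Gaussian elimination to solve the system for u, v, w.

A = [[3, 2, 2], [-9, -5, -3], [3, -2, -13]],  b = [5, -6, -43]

(1, -3, 4)

Forward elimination on [A|b]:
R2 <- R2 - (-3)*R1:  [ 0  1  3  9 ]
R3 <- R3 - (1)*R1:  [   0   -4  -15  -48 ]
R3 <- R3 - (-4)*R2:  [   0    0   -3  -12 ]
Row echelon form:
[ 3  2   2  |    5 ]
[ 0  1   3  |    9 ]
[ 0  0  -3  |  -12 ]
Back-substitution:
w = (-12) / -3 = 4
v = (9 - (3)*(4)) / 1 = -3
u = (5 - (2)*(-3) - (2)*(4)) / 3 = 1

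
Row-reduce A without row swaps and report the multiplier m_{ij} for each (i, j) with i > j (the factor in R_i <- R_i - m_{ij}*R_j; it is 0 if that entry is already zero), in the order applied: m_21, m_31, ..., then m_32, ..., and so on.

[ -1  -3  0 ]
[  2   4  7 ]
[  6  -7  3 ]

Forward elimination:
R2 <- R2 - (-2)*R1:  [  0  -2   7 ]
R3 <- R3 - (-6)*R1:  [   0  -25    3 ]
R3 <- R3 - (25/2)*R2:  [      0       0  -169/2 ]
Multipliers (in order of application): m_{21} = -2, m_{31} = -6, m_{32} = 25/2

multipliers: -2, -6, 25/2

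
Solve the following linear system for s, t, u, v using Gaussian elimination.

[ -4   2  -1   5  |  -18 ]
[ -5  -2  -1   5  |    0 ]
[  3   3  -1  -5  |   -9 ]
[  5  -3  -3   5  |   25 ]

Forward elimination on [A|b]:
R2 <- R2 - (5/4)*R1:  [    0  -9/2   1/4  -5/4  45/2 ]
R3 <- R3 - (-3/4)*R1:  [     0    9/2   -7/4   -5/4  -45/2 ]
R4 <- R4 - (-5/4)*R1:  [     0   -1/2  -17/4   45/4    5/2 ]
R3 <- R3 - (-1)*R2:  [    0     0  -3/2  -5/2     0 ]
R4 <- R4 - (1/9)*R2:  [      0       0  -77/18  205/18       0 ]
R4 <- R4 - (77/27)*R3:  [      0       0       0  500/27       0 ]
Row echelon form:
[ -4     2    -1       5  |   -18 ]
[  0  -9/2   1/4    -5/4  |  45/2 ]
[  0     0  -3/2    -5/2  |     0 ]
[  0     0     0  500/27  |     0 ]
Back-substitution:
v = (0) / (500/27) = 0
u = (0 - (-5/2)*(0)) / (-3/2) = 0
t = (45/2 - (1/4)*(0) - (-5/4)*(0)) / (-9/2) = -5
s = (-18 - (2)*(-5) - (-1)*(0) - (5)*(0)) / -4 = 2

(2, -5, 0, 0)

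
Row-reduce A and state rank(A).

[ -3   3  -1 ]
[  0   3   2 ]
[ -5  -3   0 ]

rank(A) = 3

Row reduction:
R3 <- R3 - (5/3)*R1:  [   0   -8  5/3 ]
R3 <- R3 - (-8/3)*R2:  [ 0  0  7 ]
Row echelon form:
[ -3  3  -1 ]
[  0  3   2 ]
[  0  0   7 ]
Nonzero rows / pivot columns: 3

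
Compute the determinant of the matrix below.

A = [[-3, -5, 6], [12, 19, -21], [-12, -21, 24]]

Forward elimination:
R2 <- R2 - (-4)*R1:  [  0  -1   3 ]
R3 <- R3 - (4)*R1:  [  0  -1   0 ]
R3 <- R3 - (1)*R2:  [  0   0  -3 ]
Upper-triangular form:
[ -3  -5   6 ]
[  0  -1   3 ]
[  0   0  -3 ]
det(A) = (-1)^0 * (-3) * (-1) * (-3) = -9  (0 row swaps -> sign +1)

det(A) = -9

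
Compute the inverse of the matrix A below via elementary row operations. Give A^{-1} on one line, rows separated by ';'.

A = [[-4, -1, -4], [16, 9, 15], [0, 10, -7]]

inverse = [-213/100 -47/100 21/100; 28/25 7/25 -1/25; 8/5 2/5 -1/5]

Gauss-Jordan on [A | I]:
R1 <- (1/-4)*R1:  [    1   1/4     1  |  -1/4     0     0 ]
R2 <- R2 - (16)*R1:  [  0   5  -1  |   4   1   0 ]
R2 <- (1/5)*R2:  [    0     1  -1/5  |   4/5   1/5     0 ]
R1 <- R1 - (1/4)*R2:  [     1      0  21/20  |  -9/20  -1/20      0 ]
R3 <- R3 - (10)*R2:  [  0   0  -5  |  -8  -2   1 ]
R3 <- (1/-5)*R3:  [    0     0     1  |   8/5   2/5  -1/5 ]
R1 <- R1 - (21/20)*R3:  [        1         0         0  |  -213/100   -47/100    21/100 ]
R2 <- R2 - (-1/5)*R3:  [     0      1      0  |  28/25   7/25  -1/25 ]
Right block of [I | A^{-1}] is the inverse:
[ -213/100  -47/100  21/100 ]
[    28/25     7/25   -1/25 ]
[      8/5      2/5    -1/5 ]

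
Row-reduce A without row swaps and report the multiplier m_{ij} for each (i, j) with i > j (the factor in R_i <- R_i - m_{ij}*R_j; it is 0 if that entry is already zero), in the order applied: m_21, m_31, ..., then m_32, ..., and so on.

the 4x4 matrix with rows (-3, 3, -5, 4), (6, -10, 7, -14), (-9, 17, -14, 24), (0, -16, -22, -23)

multipliers: -2, 3, 0, -2, 4, 2

Forward elimination:
R2 <- R2 - (-2)*R1:  [  0  -4  -3  -6 ]
R3 <- R3 - (3)*R1:  [  0   8   1  12 ]
R4: entry in column 1 is already 0 -> m_{41} = 0 (no row operation needed)
R3 <- R3 - (-2)*R2:  [  0   0  -5   0 ]
R4 <- R4 - (4)*R2:  [   0    0  -10    1 ]
R4 <- R4 - (2)*R3:  [ 0  0  0  1 ]
Multipliers (in order of application): m_{21} = -2, m_{31} = 3, m_{41} = 0, m_{32} = -2, m_{42} = 4, m_{43} = 2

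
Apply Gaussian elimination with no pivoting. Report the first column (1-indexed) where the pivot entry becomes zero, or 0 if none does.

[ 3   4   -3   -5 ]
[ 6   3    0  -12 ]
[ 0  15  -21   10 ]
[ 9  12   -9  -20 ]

first zero-pivot column = 0

Naive forward elimination:
R2 <- R2 - (2)*R1:  [  0  -5   6  -2 ]
R4 <- R4 - (3)*R1:  [  0   0   0  -5 ]
R3 <- R3 - (-3)*R2:  [  0   0  -3   4 ]
All pivots nonzero; naive elimination completes without hitting a zero pivot.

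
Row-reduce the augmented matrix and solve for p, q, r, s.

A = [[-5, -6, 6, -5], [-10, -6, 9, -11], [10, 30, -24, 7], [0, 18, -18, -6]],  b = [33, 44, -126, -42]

Forward elimination on [A|b]:
R2 <- R2 - (2)*R1:  [   0    6   -3   -1  -22 ]
R3 <- R3 - (-2)*R1:  [   0   18  -12   -3  -60 ]
R3 <- R3 - (3)*R2:  [  0   0  -3   0   6 ]
R4 <- R4 - (3)*R2:  [  0   0  -9  -3  24 ]
R4 <- R4 - (3)*R3:  [  0   0   0  -3   6 ]
Row echelon form:
[ -5  -6   6  -5  |   33 ]
[  0   6  -3  -1  |  -22 ]
[  0   0  -3   0  |    6 ]
[  0   0   0  -3  |    6 ]
Back-substitution:
s = (6) / -3 = -2
r = (6) / -3 = -2
q = (-22 - (-3)*(-2) - (-1)*(-2)) / 6 = -5
p = (33 - (-6)*(-5) - (6)*(-2) - (-5)*(-2)) / -5 = -1

(-1, -5, -2, -2)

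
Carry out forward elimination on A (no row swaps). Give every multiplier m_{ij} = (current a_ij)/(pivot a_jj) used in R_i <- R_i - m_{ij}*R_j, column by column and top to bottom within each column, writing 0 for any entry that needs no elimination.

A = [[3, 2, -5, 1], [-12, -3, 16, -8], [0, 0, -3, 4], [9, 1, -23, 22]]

Forward elimination:
R2 <- R2 - (-4)*R1:  [  0   5  -4  -4 ]
R3: entry in column 1 is already 0 -> m_{31} = 0 (no row operation needed)
R4 <- R4 - (3)*R1:  [  0  -5  -8  19 ]
R3: entry in column 2 is already 0 -> m_{32} = 0 (no row operation needed)
R4 <- R4 - (-1)*R2:  [   0    0  -12   15 ]
R4 <- R4 - (4)*R3:  [  0   0   0  -1 ]
Multipliers (in order of application): m_{21} = -4, m_{31} = 0, m_{41} = 3, m_{32} = 0, m_{42} = -1, m_{43} = 4

multipliers: -4, 0, 3, 0, -1, 4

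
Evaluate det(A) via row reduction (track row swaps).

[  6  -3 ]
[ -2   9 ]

Forward elimination:
R2 <- R2 - (-1/3)*R1:  [ 0  8 ]
Upper-triangular form:
[ 6  -3 ]
[ 0   8 ]
det(A) = (-1)^0 * (6) * (8) = 48  (0 row swaps -> sign +1)

det(A) = 48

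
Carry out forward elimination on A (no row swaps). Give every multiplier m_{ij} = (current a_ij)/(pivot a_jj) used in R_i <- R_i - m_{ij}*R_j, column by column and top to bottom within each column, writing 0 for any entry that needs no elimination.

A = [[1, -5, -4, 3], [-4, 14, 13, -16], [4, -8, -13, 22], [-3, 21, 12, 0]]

Forward elimination:
R2 <- R2 - (-4)*R1:  [  0  -6  -3  -4 ]
R3 <- R3 - (4)*R1:  [  0  12   3  10 ]
R4 <- R4 - (-3)*R1:  [ 0  6  0  9 ]
R3 <- R3 - (-2)*R2:  [  0   0  -3   2 ]
R4 <- R4 - (-1)*R2:  [  0   0  -3   5 ]
R4 <- R4 - (1)*R3:  [ 0  0  0  3 ]
Multipliers (in order of application): m_{21} = -4, m_{31} = 4, m_{41} = -3, m_{32} = -2, m_{42} = -1, m_{43} = 1

multipliers: -4, 4, -3, -2, -1, 1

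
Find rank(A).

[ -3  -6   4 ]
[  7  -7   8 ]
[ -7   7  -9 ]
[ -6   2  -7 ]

Row reduction:
R2 <- R2 - (-7/3)*R1:  [    0   -21  52/3 ]
R3 <- R3 - (7/3)*R1:  [     0     21  -55/3 ]
R4 <- R4 - (2)*R1:  [   0   14  -15 ]
R3 <- R3 - (-1)*R2:  [  0   0  -1 ]
R4 <- R4 - (-2/3)*R2:  [     0      0  -31/9 ]
R4 <- R4 - (31/9)*R3:  [ 0  0  0 ]
Row echelon form:
[ -3   -6     4 ]
[  0  -21  52/3 ]
[  0    0    -1 ]
[  0    0     0 ]
Nonzero rows / pivot columns: 3

rank(A) = 3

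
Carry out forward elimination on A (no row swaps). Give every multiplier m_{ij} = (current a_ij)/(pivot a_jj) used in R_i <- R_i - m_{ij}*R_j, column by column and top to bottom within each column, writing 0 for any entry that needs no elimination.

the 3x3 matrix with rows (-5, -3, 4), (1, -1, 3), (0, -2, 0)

multipliers: -1/5, 0, 5/4

Forward elimination:
R2 <- R2 - (-1/5)*R1:  [    0  -8/5  19/5 ]
R3: entry in column 1 is already 0 -> m_{31} = 0 (no row operation needed)
R3 <- R3 - (5/4)*R2:  [     0      0  -19/4 ]
Multipliers (in order of application): m_{21} = -1/5, m_{31} = 0, m_{32} = 5/4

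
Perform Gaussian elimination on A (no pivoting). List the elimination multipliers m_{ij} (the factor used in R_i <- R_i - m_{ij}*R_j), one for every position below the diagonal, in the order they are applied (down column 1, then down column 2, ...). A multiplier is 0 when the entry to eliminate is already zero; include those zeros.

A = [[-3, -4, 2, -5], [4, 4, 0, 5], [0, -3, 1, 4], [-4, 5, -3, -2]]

Forward elimination:
R2 <- R2 - (-4/3)*R1:  [    0  -4/3   8/3  -5/3 ]
R3: entry in column 1 is already 0 -> m_{31} = 0 (no row operation needed)
R4 <- R4 - (4/3)*R1:  [     0   31/3  -17/3   14/3 ]
R3 <- R3 - (9/4)*R2:  [    0     0    -5  31/4 ]
R4 <- R4 - (-31/4)*R2:  [     0      0     15  -33/4 ]
R4 <- R4 - (-3)*R3:  [  0   0   0  15 ]
Multipliers (in order of application): m_{21} = -4/3, m_{31} = 0, m_{41} = 4/3, m_{32} = 9/4, m_{42} = -31/4, m_{43} = -3

multipliers: -4/3, 0, 4/3, 9/4, -31/4, -3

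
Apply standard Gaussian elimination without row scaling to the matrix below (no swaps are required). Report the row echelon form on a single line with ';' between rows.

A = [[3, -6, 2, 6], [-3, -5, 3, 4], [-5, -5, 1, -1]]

REF = [3 -6 2 6; 0 -11 5 10; 0 0 -82/33 -51/11]

Forward elimination:
R2 <- R2 - (-1)*R1:  [   0  -11    5   10 ]
R3 <- R3 - (-5/3)*R1:  [    0   -15  13/3     9 ]
R3 <- R3 - (15/11)*R2:  [      0       0  -82/33  -51/11 ]
Row echelon form:
[ 3   -6       2       6 ]
[ 0  -11       5      10 ]
[ 0    0  -82/33  -51/11 ]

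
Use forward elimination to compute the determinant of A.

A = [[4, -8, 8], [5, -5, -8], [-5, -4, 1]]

Forward elimination:
R2 <- R2 - (5/4)*R1:  [   0    5  -18 ]
R3 <- R3 - (-5/4)*R1:  [   0  -14   11 ]
R3 <- R3 - (-14/5)*R2:  [      0       0  -197/5 ]
Upper-triangular form:
[ 4  -8       8 ]
[ 0   5     -18 ]
[ 0   0  -197/5 ]
det(A) = (-1)^0 * (4) * (5) * (-197/5) = -788  (0 row swaps -> sign +1)

det(A) = -788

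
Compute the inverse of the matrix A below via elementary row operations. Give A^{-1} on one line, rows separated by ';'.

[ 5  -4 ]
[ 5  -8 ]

Gauss-Jordan on [A | I]:
R1 <- (1/5)*R1:  [    1  -4/5  |   1/5     0 ]
R2 <- R2 - (5)*R1:  [  0  -4  |  -1   1 ]
R2 <- (1/-4)*R2:  [    0     1  |   1/4  -1/4 ]
R1 <- R1 - (-4/5)*R2:  [    1     0  |   2/5  -1/5 ]
Right block of [I | A^{-1}] is the inverse:
[ 2/5  -1/5 ]
[ 1/4  -1/4 ]

inverse = [2/5 -1/5; 1/4 -1/4]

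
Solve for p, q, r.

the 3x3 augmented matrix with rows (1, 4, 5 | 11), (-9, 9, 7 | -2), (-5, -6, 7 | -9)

(2, 1, 1)

Forward elimination on [A|b]:
R2 <- R2 - (-9)*R1:  [  0  45  52  97 ]
R3 <- R3 - (-5)*R1:  [  0  14  32  46 ]
R3 <- R3 - (14/45)*R2:  [      0       0  712/45  712/45 ]
Row echelon form:
[ 1   4       5  |      11 ]
[ 0  45      52  |      97 ]
[ 0   0  712/45  |  712/45 ]
Back-substitution:
r = (712/45) / (712/45) = 1
q = (97 - (52)*(1)) / 45 = 1
p = (11 - (4)*(1) - (5)*(1)) / 1 = 2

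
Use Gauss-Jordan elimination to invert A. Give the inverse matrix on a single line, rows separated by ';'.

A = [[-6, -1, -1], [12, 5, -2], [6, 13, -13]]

Gauss-Jordan on [A | I]:
R1 <- (1/-6)*R1:  [    1   1/6   1/6  |  -1/6     0     0 ]
R2 <- R2 - (12)*R1:  [  0   3  -4  |   2   1   0 ]
R3 <- R3 - (6)*R1:  [   0   12  -14  |    1    0    1 ]
R2 <- (1/3)*R2:  [    0     1  -4/3  |   2/3   1/3     0 ]
R1 <- R1 - (1/6)*R2:  [     1      0   7/18  |  -5/18  -1/18      0 ]
R3 <- R3 - (12)*R2:  [  0   0   2  |  -7  -4   1 ]
R3 <- (1/2)*R3:  [    0     0     1  |  -7/2    -2   1/2 ]
R1 <- R1 - (7/18)*R3:  [     1      0      0  |  13/12  13/18  -7/36 ]
R2 <- R2 - (-4/3)*R3:  [    0     1     0  |    -4  -7/3   2/3 ]
Right block of [I | A^{-1}] is the inverse:
[ 13/12  13/18  -7/36 ]
[    -4   -7/3    2/3 ]
[  -7/2     -2    1/2 ]

inverse = [13/12 13/18 -7/36; -4 -7/3 2/3; -7/2 -2 1/2]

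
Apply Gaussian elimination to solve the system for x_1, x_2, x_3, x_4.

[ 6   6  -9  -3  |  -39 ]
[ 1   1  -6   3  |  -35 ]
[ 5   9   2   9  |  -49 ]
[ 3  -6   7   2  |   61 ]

(3, -5, 4, -3)

Forward elimination on [A|b]:
R2 <- R2 - (1/6)*R1:  [     0      0   -9/2    7/2  -57/2 ]
R3 <- R3 - (5/6)*R1:  [     0      4   19/2   23/2  -33/2 ]
R4 <- R4 - (1/2)*R1:  [     0     -9   23/2    7/2  161/2 ]
R2 <-> R3   (pivot in column 2 was zero)
[ 6   6    -9    -3    -39 ]
[ 0   4  19/2  23/2  -33/2 ]
[ 0   0  -9/2   7/2  -57/2 ]
[ 0  -9  23/2   7/2  161/2 ]
R4 <- R4 - (-9/4)*R2:  [     0      0  263/8  235/8  347/8 ]
R4 <- R4 - (-263/36)*R3:  [      0       0       0  989/18  -989/6 ]
Row echelon form:
[ 6  6    -9      -3  |     -39 ]
[ 0  4  19/2    23/2  |   -33/2 ]
[ 0  0  -9/2     7/2  |   -57/2 ]
[ 0  0     0  989/18  |  -989/6 ]
Back-substitution:
x_4 = (-989/6) / (989/18) = -3
x_3 = (-57/2 - (7/2)*(-3)) / (-9/2) = 4
x_2 = (-33/2 - (19/2)*(4) - (23/2)*(-3)) / 4 = -5
x_1 = (-39 - (6)*(-5) - (-9)*(4) - (-3)*(-3)) / 6 = 3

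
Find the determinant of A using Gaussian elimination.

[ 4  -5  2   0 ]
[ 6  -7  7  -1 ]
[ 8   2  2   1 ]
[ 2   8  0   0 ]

Forward elimination:
R2 <- R2 - (3/2)*R1:  [   0  1/2    4   -1 ]
R3 <- R3 - (2)*R1:  [  0  12  -2   1 ]
R4 <- R4 - (1/2)*R1:  [    0  21/2    -1     0 ]
R3 <- R3 - (24)*R2:  [   0    0  -98   25 ]
R4 <- R4 - (21)*R2:  [   0    0  -85   21 ]
R4 <- R4 - (85/98)*R3:  [      0       0       0  -67/98 ]
Upper-triangular form:
[ 4   -5    2       0 ]
[ 0  1/2    4      -1 ]
[ 0    0  -98      25 ]
[ 0    0    0  -67/98 ]
det(A) = (-1)^0 * (4) * (1/2) * (-98) * (-67/98) = 134  (0 row swaps -> sign +1)

det(A) = 134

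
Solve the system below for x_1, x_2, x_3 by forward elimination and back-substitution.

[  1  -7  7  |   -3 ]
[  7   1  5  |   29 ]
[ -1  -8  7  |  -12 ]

(4, 1, 0)

Forward elimination on [A|b]:
R2 <- R2 - (7)*R1:  [   0   50  -44   50 ]
R3 <- R3 - (-1)*R1:  [   0  -15   14  -15 ]
R3 <- R3 - (-3/10)*R2:  [   0    0  4/5    0 ]
Row echelon form:
[ 1  -7    7  |  -3 ]
[ 0  50  -44  |  50 ]
[ 0   0  4/5  |   0 ]
Back-substitution:
x_3 = (0) / (4/5) = 0
x_2 = (50 - (-44)*(0)) / 50 = 1
x_1 = (-3 - (-7)*(1) - (7)*(0)) / 1 = 4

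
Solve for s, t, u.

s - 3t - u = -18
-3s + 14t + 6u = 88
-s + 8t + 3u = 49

(0, 5, 3)

Forward elimination on [A|b]:
R2 <- R2 - (-3)*R1:  [  0   5   3  34 ]
R3 <- R3 - (-1)*R1:  [  0   5   2  31 ]
R3 <- R3 - (1)*R2:  [  0   0  -1  -3 ]
Row echelon form:
[ 1  -3  -1  |  -18 ]
[ 0   5   3  |   34 ]
[ 0   0  -1  |   -3 ]
Back-substitution:
u = (-3) / -1 = 3
t = (34 - (3)*(3)) / 5 = 5
s = (-18 - (-3)*(5) - (-1)*(3)) / 1 = 0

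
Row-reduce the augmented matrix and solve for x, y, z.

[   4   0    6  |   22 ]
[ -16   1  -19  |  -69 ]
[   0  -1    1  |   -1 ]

Forward elimination on [A|b]:
R2 <- R2 - (-4)*R1:  [  0   1   5  19 ]
R3 <- R3 - (-1)*R2:  [  0   0   6  18 ]
Row echelon form:
[ 4  0  6  |  22 ]
[ 0  1  5  |  19 ]
[ 0  0  6  |  18 ]
Back-substitution:
z = (18) / 6 = 3
y = (19 - (5)*(3)) / 1 = 4
x = (22 - (6)*(3)) / 4 = 1

(1, 4, 3)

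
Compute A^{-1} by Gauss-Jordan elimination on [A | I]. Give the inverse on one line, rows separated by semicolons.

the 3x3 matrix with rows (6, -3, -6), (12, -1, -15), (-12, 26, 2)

inverse = [97/15 -5/2 13/20; 13/5 -1 3/10; 5 -2 1/2]

Gauss-Jordan on [A | I]:
R1 <- (1/6)*R1:  [    1  -1/2    -1  |   1/6     0     0 ]
R2 <- R2 - (12)*R1:  [  0   5  -3  |  -2   1   0 ]
R3 <- R3 - (-12)*R1:  [   0   20  -10  |    2    0    1 ]
R2 <- (1/5)*R2:  [    0     1  -3/5  |  -2/5   1/5     0 ]
R1 <- R1 - (-1/2)*R2:  [      1       0  -13/10  |   -1/30    1/10       0 ]
R3 <- R3 - (20)*R2:  [  0   0   2  |  10  -4   1 ]
R3 <- (1/2)*R3:  [   0    0    1  |    5   -2  1/2 ]
R1 <- R1 - (-13/10)*R3:  [     1      0      0  |  97/15   -5/2  13/20 ]
R2 <- R2 - (-3/5)*R3:  [    0     1     0  |  13/5    -1  3/10 ]
Right block of [I | A^{-1}] is the inverse:
[ 97/15  -5/2  13/20 ]
[  13/5    -1   3/10 ]
[     5    -2    1/2 ]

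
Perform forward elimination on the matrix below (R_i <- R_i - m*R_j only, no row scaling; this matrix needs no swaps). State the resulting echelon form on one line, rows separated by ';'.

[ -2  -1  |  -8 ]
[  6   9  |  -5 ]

REF = [-2 -1 -8; 0 6 -29]

Forward elimination:
R2 <- R2 - (-3)*R1:  [   0    6  -29 ]
Row echelon form:
[ -2  -1  |   -8 ]
[  0   6  |  -29 ]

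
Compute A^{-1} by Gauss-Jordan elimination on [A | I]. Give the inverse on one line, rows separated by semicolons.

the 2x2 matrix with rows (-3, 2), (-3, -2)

inverse = [-1/6 -1/6; 1/4 -1/4]

Gauss-Jordan on [A | I]:
R1 <- (1/-3)*R1:  [    1  -2/3  |  -1/3     0 ]
R2 <- R2 - (-3)*R1:  [  0  -4  |  -1   1 ]
R2 <- (1/-4)*R2:  [    0     1  |   1/4  -1/4 ]
R1 <- R1 - (-2/3)*R2:  [    1     0  |  -1/6  -1/6 ]
Right block of [I | A^{-1}] is the inverse:
[ -1/6  -1/6 ]
[  1/4  -1/4 ]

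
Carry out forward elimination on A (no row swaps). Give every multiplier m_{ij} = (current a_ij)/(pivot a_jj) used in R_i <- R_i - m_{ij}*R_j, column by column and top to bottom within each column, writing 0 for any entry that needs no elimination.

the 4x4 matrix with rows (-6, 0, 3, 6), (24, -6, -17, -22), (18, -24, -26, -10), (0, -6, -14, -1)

multipliers: -4, -3, 0, 4, 1, -3

Forward elimination:
R2 <- R2 - (-4)*R1:  [  0  -6  -5   2 ]
R3 <- R3 - (-3)*R1:  [   0  -24  -17    8 ]
R4: entry in column 1 is already 0 -> m_{41} = 0 (no row operation needed)
R3 <- R3 - (4)*R2:  [ 0  0  3  0 ]
R4 <- R4 - (1)*R2:  [  0   0  -9  -3 ]
R4 <- R4 - (-3)*R3:  [  0   0   0  -3 ]
Multipliers (in order of application): m_{21} = -4, m_{31} = -3, m_{41} = 0, m_{32} = 4, m_{42} = 1, m_{43} = -3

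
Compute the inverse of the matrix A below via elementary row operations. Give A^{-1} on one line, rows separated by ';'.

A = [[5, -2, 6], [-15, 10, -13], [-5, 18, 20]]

inverse = [217/60 37/30 -17/60; 73/24 13/12 -5/24; -11/6 -2/3 1/6]

Gauss-Jordan on [A | I]:
R1 <- (1/5)*R1:  [    1  -2/5   6/5  |   1/5     0     0 ]
R2 <- R2 - (-15)*R1:  [ 0  4  5  |  3  1  0 ]
R3 <- R3 - (-5)*R1:  [  0  16  26  |   1   0   1 ]
R2 <- (1/4)*R2:  [   0    1  5/4  |  3/4  1/4    0 ]
R1 <- R1 - (-2/5)*R2:  [     1      0  17/10  |    1/2   1/10      0 ]
R3 <- R3 - (16)*R2:  [   0    0    6  |  -11   -4    1 ]
R3 <- (1/6)*R3:  [     0      0      1  |  -11/6   -2/3    1/6 ]
R1 <- R1 - (17/10)*R3:  [      1       0       0  |  217/60   37/30  -17/60 ]
R2 <- R2 - (5/4)*R3:  [     0      1      0  |  73/24  13/12  -5/24 ]
Right block of [I | A^{-1}] is the inverse:
[ 217/60  37/30  -17/60 ]
[  73/24  13/12   -5/24 ]
[  -11/6   -2/3     1/6 ]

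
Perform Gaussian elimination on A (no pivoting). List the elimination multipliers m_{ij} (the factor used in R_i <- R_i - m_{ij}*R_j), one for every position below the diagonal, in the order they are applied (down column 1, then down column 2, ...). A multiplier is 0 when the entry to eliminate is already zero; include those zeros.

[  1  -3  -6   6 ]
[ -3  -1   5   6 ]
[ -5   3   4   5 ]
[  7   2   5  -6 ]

Forward elimination:
R2 <- R2 - (-3)*R1:  [   0  -10  -13   24 ]
R3 <- R3 - (-5)*R1:  [   0  -12  -26   35 ]
R4 <- R4 - (7)*R1:  [   0   23   47  -48 ]
R3 <- R3 - (6/5)*R2:  [     0      0  -52/5   31/5 ]
R4 <- R4 - (-23/10)*R2:  [      0       0  171/10    36/5 ]
R4 <- R4 - (-171/104)*R3:  [        0         0         0  1809/104 ]
Multipliers (in order of application): m_{21} = -3, m_{31} = -5, m_{41} = 7, m_{32} = 6/5, m_{42} = -23/10, m_{43} = -171/104

multipliers: -3, -5, 7, 6/5, -23/10, -171/104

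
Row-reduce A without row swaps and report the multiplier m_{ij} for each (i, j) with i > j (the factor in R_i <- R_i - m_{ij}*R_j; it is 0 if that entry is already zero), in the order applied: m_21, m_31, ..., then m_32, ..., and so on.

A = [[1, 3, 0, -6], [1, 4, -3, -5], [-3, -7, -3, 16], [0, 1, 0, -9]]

Forward elimination:
R2 <- R2 - (1)*R1:  [  0   1  -3   1 ]
R3 <- R3 - (-3)*R1:  [  0   2  -3  -2 ]
R4: entry in column 1 is already 0 -> m_{41} = 0 (no row operation needed)
R3 <- R3 - (2)*R2:  [  0   0   3  -4 ]
R4 <- R4 - (1)*R2:  [   0    0    3  -10 ]
R4 <- R4 - (1)*R3:  [  0   0   0  -6 ]
Multipliers (in order of application): m_{21} = 1, m_{31} = -3, m_{41} = 0, m_{32} = 2, m_{42} = 1, m_{43} = 1

multipliers: 1, -3, 0, 2, 1, 1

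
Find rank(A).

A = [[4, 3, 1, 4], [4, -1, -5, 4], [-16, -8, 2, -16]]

Row reduction:
R2 <- R2 - (1)*R1:  [  0  -4  -6   0 ]
R3 <- R3 - (-4)*R1:  [ 0  4  6  0 ]
R3 <- R3 - (-1)*R2:  [ 0  0  0  0 ]
Row echelon form:
[ 4   3   1  4 ]
[ 0  -4  -6  0 ]
[ 0   0   0  0 ]
Nonzero rows / pivot columns: 2

rank(A) = 2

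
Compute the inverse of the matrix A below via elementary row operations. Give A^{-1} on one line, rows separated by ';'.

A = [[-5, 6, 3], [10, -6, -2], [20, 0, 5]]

inverse = [1 1 -1/5; 3 17/6 -2/3; -4 -4 1]

Gauss-Jordan on [A | I]:
R1 <- (1/-5)*R1:  [    1  -6/5  -3/5  |  -1/5     0     0 ]
R2 <- R2 - (10)*R1:  [ 0  6  4  |  2  1  0 ]
R3 <- R3 - (20)*R1:  [  0  24  17  |   4   0   1 ]
R2 <- (1/6)*R2:  [   0    1  2/3  |  1/3  1/6    0 ]
R1 <- R1 - (-6/5)*R2:  [   1    0  1/5  |  1/5  1/5    0 ]
R3 <- R3 - (24)*R2:  [  0   0   1  |  -4  -4   1 ]
R1 <- R1 - (1/5)*R3:  [    1     0     0  |     1     1  -1/5 ]
R2 <- R2 - (2/3)*R3:  [    0     1     0  |     3  17/6  -2/3 ]
Right block of [I | A^{-1}] is the inverse:
[  1     1  -1/5 ]
[  3  17/6  -2/3 ]
[ -4    -4     1 ]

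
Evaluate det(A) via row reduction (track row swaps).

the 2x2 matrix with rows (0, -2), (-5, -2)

Forward elimination:
R1 <-> R2   (pivot in column 1 was zero)
[ -5  -2 ]
[  0  -2 ]
Upper-triangular form:
[ -5  -2 ]
[  0  -2 ]
det(A) = (-1)^1 * (-5) * (-2) = -10  (1 row swap -> sign -1)

det(A) = -10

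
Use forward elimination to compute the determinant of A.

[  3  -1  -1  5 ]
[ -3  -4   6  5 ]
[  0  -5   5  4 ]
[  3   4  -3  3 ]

Forward elimination:
R2 <- R2 - (-1)*R1:  [  0  -5   5  10 ]
R4 <- R4 - (1)*R1:  [  0   5  -2  -2 ]
R3 <- R3 - (1)*R2:  [  0   0   0  -6 ]
R4 <- R4 - (-1)*R2:  [ 0  0  3  8 ]
R3 <-> R4   (pivot in column 3 was zero)
[ 3  -1  -1   5 ]
[ 0  -5   5  10 ]
[ 0   0   3   8 ]
[ 0   0   0  -6 ]
Upper-triangular form:
[ 3  -1  -1   5 ]
[ 0  -5   5  10 ]
[ 0   0   3   8 ]
[ 0   0   0  -6 ]
det(A) = (-1)^1 * (3) * (-5) * (3) * (-6) = -270  (1 row swap -> sign -1)

det(A) = -270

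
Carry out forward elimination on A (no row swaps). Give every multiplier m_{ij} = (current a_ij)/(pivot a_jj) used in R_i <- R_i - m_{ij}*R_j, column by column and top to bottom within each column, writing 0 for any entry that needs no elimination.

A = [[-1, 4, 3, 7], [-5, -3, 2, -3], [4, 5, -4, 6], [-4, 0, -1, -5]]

Forward elimination:
R2 <- R2 - (5)*R1:  [   0  -23  -13  -38 ]
R3 <- R3 - (-4)*R1:  [  0  21   8  34 ]
R4 <- R4 - (4)*R1:  [   0  -16  -13  -33 ]
R3 <- R3 - (-21/23)*R2:  [      0       0  -89/23  -16/23 ]
R4 <- R4 - (16/23)*R2:  [       0        0   -91/23  -151/23 ]
R4 <- R4 - (91/89)*R3:  [       0        0        0  -521/89 ]
Multipliers (in order of application): m_{21} = 5, m_{31} = -4, m_{41} = 4, m_{32} = -21/23, m_{42} = 16/23, m_{43} = 91/89

multipliers: 5, -4, 4, -21/23, 16/23, 91/89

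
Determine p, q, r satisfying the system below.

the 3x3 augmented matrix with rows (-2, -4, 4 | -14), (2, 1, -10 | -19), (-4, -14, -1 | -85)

Forward elimination on [A|b]:
R2 <- R2 - (-1)*R1:  [   0   -3   -6  -33 ]
R3 <- R3 - (2)*R1:  [   0   -6   -9  -57 ]
R3 <- R3 - (2)*R2:  [ 0  0  3  9 ]
Row echelon form:
[ -2  -4   4  |  -14 ]
[  0  -3  -6  |  -33 ]
[  0   0   3  |    9 ]
Back-substitution:
r = (9) / 3 = 3
q = (-33 - (-6)*(3)) / -3 = 5
p = (-14 - (-4)*(5) - (4)*(3)) / -2 = 3

(3, 5, 3)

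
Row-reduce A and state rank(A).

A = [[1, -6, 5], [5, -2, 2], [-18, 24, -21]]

Row reduction:
R2 <- R2 - (5)*R1:  [   0   28  -23 ]
R3 <- R3 - (-18)*R1:  [   0  -84   69 ]
R3 <- R3 - (-3)*R2:  [ 0  0  0 ]
Row echelon form:
[ 1  -6    5 ]
[ 0  28  -23 ]
[ 0   0    0 ]
Nonzero rows / pivot columns: 2

rank(A) = 2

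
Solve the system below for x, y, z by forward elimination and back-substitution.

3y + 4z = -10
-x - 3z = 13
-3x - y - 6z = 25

(-1, 2, -4)

Forward elimination on [A|b]:
R1 <-> R2   (pivot in column 1 was zero)
[ -1   0  -3   13 ]
[  0   3   4  -10 ]
[ -3  -1  -6   25 ]
R3 <- R3 - (3)*R1:  [   0   -1    3  -14 ]
R3 <- R3 - (-1/3)*R2:  [     0      0   13/3  -52/3 ]
Row echelon form:
[ -1  0    -3  |     13 ]
[  0  3     4  |    -10 ]
[  0  0  13/3  |  -52/3 ]
Back-substitution:
z = (-52/3) / (13/3) = -4
y = (-10 - (4)*(-4)) / 3 = 2
x = (13 - (-3)*(-4)) / -1 = -1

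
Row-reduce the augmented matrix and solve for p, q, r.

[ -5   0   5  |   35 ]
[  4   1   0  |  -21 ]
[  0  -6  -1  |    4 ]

Forward elimination on [A|b]:
R2 <- R2 - (-4/5)*R1:  [ 0  1  4  7 ]
R3 <- R3 - (-6)*R2:  [  0   0  23  46 ]
Row echelon form:
[ -5  0   5  |  35 ]
[  0  1   4  |   7 ]
[  0  0  23  |  46 ]
Back-substitution:
r = (46) / 23 = 2
q = (7 - (4)*(2)) / 1 = -1
p = (35 - (5)*(2)) / -5 = -5

(-5, -1, 2)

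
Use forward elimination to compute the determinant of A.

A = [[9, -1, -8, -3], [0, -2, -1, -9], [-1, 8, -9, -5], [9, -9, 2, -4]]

det(A) = -1575

Forward elimination:
R3 <- R3 - (-1/9)*R1:  [     0   71/9  -89/9  -16/3 ]
R4 <- R4 - (1)*R1:  [  0  -8  10  -1 ]
R3 <- R3 - (-71/18)*R2:  [      0       0   -83/6  -245/6 ]
R4 <- R4 - (4)*R2:  [  0   0  14  35 ]
R4 <- R4 - (-84/83)*R3:  [       0        0        0  -525/83 ]
Upper-triangular form:
[ 9  -1     -8       -3 ]
[ 0  -2     -1       -9 ]
[ 0   0  -83/6   -245/6 ]
[ 0   0      0  -525/83 ]
det(A) = (-1)^0 * (9) * (-2) * (-83/6) * (-525/83) = -1575  (0 row swaps -> sign +1)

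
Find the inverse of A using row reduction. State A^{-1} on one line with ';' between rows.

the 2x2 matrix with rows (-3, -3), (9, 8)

inverse = [8/3 1; -3 -1]

Gauss-Jordan on [A | I]:
R1 <- (1/-3)*R1:  [    1     1  |  -1/3     0 ]
R2 <- R2 - (9)*R1:  [  0  -1  |   3   1 ]
R2 <- (1/-1)*R2:  [  0   1  |  -3  -1 ]
R1 <- R1 - (1)*R2:  [   1    0  |  8/3    1 ]
Right block of [I | A^{-1}] is the inverse:
[ 8/3   1 ]
[  -3  -1 ]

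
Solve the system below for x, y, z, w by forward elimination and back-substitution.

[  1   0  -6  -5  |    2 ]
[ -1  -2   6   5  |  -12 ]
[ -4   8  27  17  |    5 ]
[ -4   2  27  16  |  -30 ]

(3, 5, -4, 5)

Forward elimination on [A|b]:
R2 <- R2 - (-1)*R1:  [   0   -2    0    0  -10 ]
R3 <- R3 - (-4)*R1:  [  0   8   3  -3  13 ]
R4 <- R4 - (-4)*R1:  [   0    2    3   -4  -22 ]
R3 <- R3 - (-4)*R2:  [   0    0    3   -3  -27 ]
R4 <- R4 - (-1)*R2:  [   0    0    3   -4  -32 ]
R4 <- R4 - (1)*R3:  [  0   0   0  -1  -5 ]
Row echelon form:
[ 1   0  -6  -5  |    2 ]
[ 0  -2   0   0  |  -10 ]
[ 0   0   3  -3  |  -27 ]
[ 0   0   0  -1  |   -5 ]
Back-substitution:
w = (-5) / -1 = 5
z = (-27 - (-3)*(5)) / 3 = -4
y = (-10) / -2 = 5
x = (2 - (-6)*(-4) - (-5)*(5)) / 1 = 3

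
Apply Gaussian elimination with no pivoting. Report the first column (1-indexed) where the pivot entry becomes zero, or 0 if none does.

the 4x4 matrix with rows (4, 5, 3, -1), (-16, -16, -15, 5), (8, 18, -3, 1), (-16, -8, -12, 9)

Naive forward elimination:
R2 <- R2 - (-4)*R1:  [  0   4  -3   1 ]
R3 <- R3 - (2)*R1:  [  0   8  -9   3 ]
R4 <- R4 - (-4)*R1:  [  0  12   0   5 ]
R3 <- R3 - (2)*R2:  [  0   0  -3   1 ]
R4 <- R4 - (3)*R2:  [ 0  0  9  2 ]
R4 <- R4 - (-3)*R3:  [ 0  0  0  5 ]
All pivots nonzero; naive elimination completes without hitting a zero pivot.

first zero-pivot column = 0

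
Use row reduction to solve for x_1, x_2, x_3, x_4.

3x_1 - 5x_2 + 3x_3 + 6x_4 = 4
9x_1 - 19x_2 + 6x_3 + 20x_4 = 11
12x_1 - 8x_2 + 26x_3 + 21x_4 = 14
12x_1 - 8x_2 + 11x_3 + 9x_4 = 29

Forward elimination on [A|b]:
R2 <- R2 - (3)*R1:  [  0  -4  -3   2  -1 ]
R3 <- R3 - (4)*R1:  [  0  12  14  -3  -2 ]
R4 <- R4 - (4)*R1:  [   0   12   -1  -15   13 ]
R3 <- R3 - (-3)*R2:  [  0   0   5   3  -5 ]
R4 <- R4 - (-3)*R2:  [   0    0  -10   -9   10 ]
R4 <- R4 - (-2)*R3:  [  0   0   0  -3   0 ]
Row echelon form:
[ 3  -5   3   6  |   4 ]
[ 0  -4  -3   2  |  -1 ]
[ 0   0   5   3  |  -5 ]
[ 0   0   0  -3  |   0 ]
Back-substitution:
x_4 = (0) / -3 = 0
x_3 = (-5 - (3)*(0)) / 5 = -1
x_2 = (-1 - (-3)*(-1) - (2)*(0)) / -4 = 1
x_1 = (4 - (-5)*(1) - (3)*(-1) - (6)*(0)) / 3 = 4

(4, 1, -1, 0)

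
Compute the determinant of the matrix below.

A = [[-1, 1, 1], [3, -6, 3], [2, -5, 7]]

det(A) = 9

Forward elimination:
R2 <- R2 - (-3)*R1:  [  0  -3   6 ]
R3 <- R3 - (-2)*R1:  [  0  -3   9 ]
R3 <- R3 - (1)*R2:  [ 0  0  3 ]
Upper-triangular form:
[ -1   1  1 ]
[  0  -3  6 ]
[  0   0  3 ]
det(A) = (-1)^0 * (-1) * (-3) * (3) = 9  (0 row swaps -> sign +1)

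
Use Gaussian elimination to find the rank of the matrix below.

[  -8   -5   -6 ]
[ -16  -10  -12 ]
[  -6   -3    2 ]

rank(A) = 2

Row reduction:
R2 <- R2 - (2)*R1:  [ 0  0  0 ]
R3 <- R3 - (3/4)*R1:  [    0   3/4  13/2 ]
R2 <-> R3   (pivot in column 2 was zero)
[ -8   -5    -6 ]
[  0  3/4  13/2 ]
[  0    0     0 ]
Row echelon form:
[ -8   -5    -6 ]
[  0  3/4  13/2 ]
[  0    0     0 ]
Nonzero rows / pivot columns: 2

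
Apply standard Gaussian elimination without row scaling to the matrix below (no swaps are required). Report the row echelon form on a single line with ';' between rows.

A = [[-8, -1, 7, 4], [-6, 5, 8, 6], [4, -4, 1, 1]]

Forward elimination:
R2 <- R2 - (3/4)*R1:  [    0  23/4  11/4     3 ]
R3 <- R3 - (-1/2)*R1:  [    0  -9/2   9/2     3 ]
R3 <- R3 - (-18/23)*R2:  [      0       0  153/23  123/23 ]
Row echelon form:
[ -8    -1       7       4 ]
[  0  23/4    11/4       3 ]
[  0     0  153/23  123/23 ]

REF = [-8 -1 7 4; 0 23/4 11/4 3; 0 0 153/23 123/23]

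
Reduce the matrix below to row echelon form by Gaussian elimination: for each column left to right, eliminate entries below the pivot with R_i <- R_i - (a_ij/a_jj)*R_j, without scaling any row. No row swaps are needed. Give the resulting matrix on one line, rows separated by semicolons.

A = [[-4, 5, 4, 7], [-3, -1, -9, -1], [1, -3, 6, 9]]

REF = [-4 5 4 7; 0 -19/4 -12 -25/4; 0 0 217/19 248/19]

Forward elimination:
R2 <- R2 - (3/4)*R1:  [     0  -19/4    -12  -25/4 ]
R3 <- R3 - (-1/4)*R1:  [    0  -7/4     7  43/4 ]
R3 <- R3 - (7/19)*R2:  [      0       0  217/19  248/19 ]
Row echelon form:
[ -4      5       4       7 ]
[  0  -19/4     -12   -25/4 ]
[  0      0  217/19  248/19 ]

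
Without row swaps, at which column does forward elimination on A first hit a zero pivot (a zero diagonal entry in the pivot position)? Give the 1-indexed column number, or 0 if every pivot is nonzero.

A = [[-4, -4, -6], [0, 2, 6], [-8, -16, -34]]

first zero-pivot column = 0

Naive forward elimination:
R3 <- R3 - (2)*R1:  [   0   -8  -22 ]
R3 <- R3 - (-4)*R2:  [ 0  0  2 ]
All pivots nonzero; naive elimination completes without hitting a zero pivot.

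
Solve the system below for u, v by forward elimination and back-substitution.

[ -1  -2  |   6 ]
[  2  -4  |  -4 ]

(-4, -1)

Forward elimination on [A|b]:
R2 <- R2 - (-2)*R1:  [  0  -8   8 ]
Row echelon form:
[ -1  -2  |  6 ]
[  0  -8  |  8 ]
Back-substitution:
v = (8) / -8 = -1
u = (6 - (-2)*(-1)) / -1 = -4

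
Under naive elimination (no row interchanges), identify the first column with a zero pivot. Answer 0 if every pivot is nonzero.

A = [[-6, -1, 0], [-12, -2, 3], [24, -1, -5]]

first zero-pivot column = 2

Naive forward elimination:
R2 <- R2 - (2)*R1:  [ 0  0  3 ]
R3 <- R3 - (-4)*R1:  [  0  -5  -5 ]
Matrix at this point:
[ -6  -1   0 ]
[  0   0   3 ]
[  0  -5  -5 ]
Pivot entry (2,2) is zero but row 3 has -5 in column 2 -> naive elimination stops; a row interchange (e.g. R2 <-> R3) would be required here.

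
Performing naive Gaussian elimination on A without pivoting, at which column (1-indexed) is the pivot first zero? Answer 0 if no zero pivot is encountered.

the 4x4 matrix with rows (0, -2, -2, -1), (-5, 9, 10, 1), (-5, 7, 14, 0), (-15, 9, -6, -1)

first zero-pivot column = 1

Naive forward elimination:
Pivot entry (1,1) is zero but row 2 has -5 in column 1 -> naive elimination stops; a row interchange (e.g. R1 <-> R2) would be required here.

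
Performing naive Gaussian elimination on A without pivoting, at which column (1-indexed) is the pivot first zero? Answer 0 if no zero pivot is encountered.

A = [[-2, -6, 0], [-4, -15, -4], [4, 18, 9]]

Naive forward elimination:
R2 <- R2 - (2)*R1:  [  0  -3  -4 ]
R3 <- R3 - (-2)*R1:  [ 0  6  9 ]
R3 <- R3 - (-2)*R2:  [ 0  0  1 ]
All pivots nonzero; naive elimination completes without hitting a zero pivot.

first zero-pivot column = 0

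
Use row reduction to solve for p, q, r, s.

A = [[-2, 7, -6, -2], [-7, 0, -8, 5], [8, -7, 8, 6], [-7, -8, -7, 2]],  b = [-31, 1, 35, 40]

Forward elimination on [A|b]:
R2 <- R2 - (7/2)*R1:  [     0  -49/2     13     12  219/2 ]
R3 <- R3 - (-4)*R1:  [   0   21  -16   -2  -89 ]
R4 <- R4 - (7/2)*R1:  [     0  -65/2     14      9  297/2 ]
R3 <- R3 - (-6/7)*R2:  [     0      0  -34/7   58/7   34/7 ]
R4 <- R4 - (65/49)*R2:  [       0        0  -159/49  -339/49   159/49 ]
R4 <- R4 - (159/238)*R3:  [         0          0          0  -1482/119          0 ]
Row echelon form:
[ -2      7     -6         -2  |    -31 ]
[  0  -49/2     13         12  |  219/2 ]
[  0      0  -34/7       58/7  |   34/7 ]
[  0      0      0  -1482/119  |      0 ]
Back-substitution:
s = (0) / (-1482/119) = 0
r = (34/7 - (58/7)*(0)) / (-34/7) = -1
q = (219/2 - (13)*(-1) - (12)*(0)) / (-49/2) = -5
p = (-31 - (7)*(-5) - (-6)*(-1) - (-2)*(0)) / -2 = 1

(1, -5, -1, 0)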